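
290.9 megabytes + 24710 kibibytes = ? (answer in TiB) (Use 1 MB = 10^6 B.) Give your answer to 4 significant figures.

290.9 MB = 0.000264572 TiB and 24710 KiB = 2.30130 × 10^-5 TiB.
0.000264572 + 2.30130 × 10^-5 ≈ 0.0002876 TiB.

0.0002876 TiB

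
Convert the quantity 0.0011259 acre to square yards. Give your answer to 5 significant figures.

5.4494 yd²

1 acre = 4840.00 square yards.
Thus 0.0011259 × 4840.00 ≈ 5.4494 yd².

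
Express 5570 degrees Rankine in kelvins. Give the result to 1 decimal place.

°R = K × 9/5.
Applying the formula gives 3094.4 K.

3094.4 K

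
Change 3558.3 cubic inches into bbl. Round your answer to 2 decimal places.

0.37 bbl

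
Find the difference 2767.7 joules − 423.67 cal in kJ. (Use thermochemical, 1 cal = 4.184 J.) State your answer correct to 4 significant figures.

2767.7 J = 2.76770 kJ and 423.67 cal = 1.77264 kJ.
2.76770 − 1.77264 ≈ 0.9951 kJ.

0.9951 kJ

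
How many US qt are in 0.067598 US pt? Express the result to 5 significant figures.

0.033799 US quarts

1 US pt = 0.500000 US qt.
Then 0.067598 × 0.500000 ≈ 0.033799 US qt.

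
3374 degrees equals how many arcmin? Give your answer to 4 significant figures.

1 degree = 60.0000 arcmin.
Then 3374 × 60.0000 ≈ 202400 arcmin.

202400 arcmin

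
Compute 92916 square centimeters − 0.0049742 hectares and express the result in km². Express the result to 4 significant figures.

92916 cm² = 9.29160e-6 km² and 0.0049742 ha = 4.97420e-5 km².
9.29160e-6 − 4.97420e-5 ≈ -4.045e-5 km².

-4.045e-5 square kilometers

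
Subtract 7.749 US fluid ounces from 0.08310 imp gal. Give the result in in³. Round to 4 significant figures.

0.08310 imp gal = 23.0536 in³ and 7.749 US fl oz = 13.9845 in³.
23.0536 − 13.9845 ≈ 9.069 in³.

9.069 cubic inches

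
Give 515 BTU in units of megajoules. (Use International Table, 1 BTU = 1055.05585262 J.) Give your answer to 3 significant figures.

0.543 MJ

1 BTU = 0.00105506 MJ.
So 515 × 0.00105506 ≈ 0.543 MJ.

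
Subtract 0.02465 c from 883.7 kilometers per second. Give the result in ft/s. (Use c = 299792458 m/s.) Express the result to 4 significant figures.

-2.135e+7 ft/s

883.7 km/s = 2.89928e+6 ft/s and 0.02465 c = 2.42450e+7 ft/s.
2.89928e+6 − 2.42450e+7 ≈ -2.135e+7 ft/s.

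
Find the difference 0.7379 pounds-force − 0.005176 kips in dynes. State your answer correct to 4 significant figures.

0.7379 lbf = 328234 dyn and 0.005176 kip = 2.30240e+6 dyn.
328234 − 2.30240e+6 ≈ -1.974e+6 dyn.

-1.974e+6 dyn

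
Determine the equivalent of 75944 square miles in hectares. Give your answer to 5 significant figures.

1.9669e+7 hectares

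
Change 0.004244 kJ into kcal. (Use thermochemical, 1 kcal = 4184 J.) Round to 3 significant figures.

0.00101 kilocalories

1 kJ = 0.239006 kcal.
Then 0.004244 × 0.239006 ≈ 0.00101 kcal.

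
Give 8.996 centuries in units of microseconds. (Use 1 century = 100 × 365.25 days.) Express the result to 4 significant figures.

1 century = 3.15576e+15 microseconds.
8.996 × 3.15576e+15 ≈ 2.839e+16 μs.

2.839e+16 microseconds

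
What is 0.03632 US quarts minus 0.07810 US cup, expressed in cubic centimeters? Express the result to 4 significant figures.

15.89 cm³

0.03632 US qt = 34.3715 cm³ and 0.07810 US cup = 18.4775 cm³.
34.3715 − 18.4775 ≈ 15.89 cm³.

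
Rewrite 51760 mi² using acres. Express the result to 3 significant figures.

3.31 × 10^7 acre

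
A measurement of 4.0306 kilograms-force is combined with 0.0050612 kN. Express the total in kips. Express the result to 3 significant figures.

4.0306 kgf = 0.00888595 kip and 0.0050612 kN = 0.00113780 kip.
0.00888595 + 0.00113780 ≈ 0.0100 kip.

0.0100 kips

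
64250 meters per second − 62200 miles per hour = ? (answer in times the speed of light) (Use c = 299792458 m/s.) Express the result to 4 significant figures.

0.0001216 times the speed of light

64250 m/s = 0.000214315 c and 62200 mph = 9.27505e-5 c.
0.000214315 − 9.27505e-5 ≈ 0.0001216 c.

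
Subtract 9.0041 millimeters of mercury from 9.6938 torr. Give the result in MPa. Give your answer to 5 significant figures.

9.1952e-5 MPa

9.6938 torr = 0.001292400 MPa and 9.0041 mmHg = 0.001200448 MPa.
0.001292400 − 0.001200448 ≈ 9.1952e-5 MPa.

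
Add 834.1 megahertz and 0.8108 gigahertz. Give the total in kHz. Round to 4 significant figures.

1.645e+6 kHz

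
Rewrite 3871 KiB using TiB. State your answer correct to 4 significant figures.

3.605 × 10^-6 tebibytes

1 kibibyte = 9.31323 × 10^-10 TiB.
Then 3871 × 9.31323 × 10^-10 ≈ 3.605 × 10^-6 TiB.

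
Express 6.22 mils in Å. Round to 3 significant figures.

1 mil = 254000 Å.
6.22 × 254000 ≈ 1.58e+6 Å.

1.58e+6 Å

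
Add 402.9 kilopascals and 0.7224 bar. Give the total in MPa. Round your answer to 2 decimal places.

0.48 megapascals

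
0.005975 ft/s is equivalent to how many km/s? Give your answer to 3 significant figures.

1.82e-6 km/s

1 foot per second = 0.000304800 km/s.
So 0.005975 × 0.000304800 ≈ 1.82e-6 km/s.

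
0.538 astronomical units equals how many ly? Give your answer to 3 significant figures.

1 au = 1.58125 × 10^-5 light-years.
0.538 × 1.58125 × 10^-5 ≈ 8.51 × 10^-6 ly.

8.51 × 10^-6 ly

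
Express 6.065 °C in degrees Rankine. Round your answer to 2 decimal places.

502.59 °R

°R = (°C + 273.15) × 9/5.
Applying the formula gives 502.59 °R.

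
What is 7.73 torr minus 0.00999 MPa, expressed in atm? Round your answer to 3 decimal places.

7.73 torr = 0.0101711 atm and 0.00999 MPa = 0.0985936 atm.
0.0101711 − 0.0985936 ≈ -0.088 atm.

-0.088 atm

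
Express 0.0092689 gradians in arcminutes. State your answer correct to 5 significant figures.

0.50052 arcminutes

1 grad = 54.0000 arcminutes.
Thus 0.0092689 × 54.0000 ≈ 0.50052 arcmin.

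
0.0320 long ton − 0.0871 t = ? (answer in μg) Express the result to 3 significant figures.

0.0320 long ton = 3.25135e+10 μg and 0.0871 t = 8.71000e+10 μg.
3.25135e+10 − 8.71000e+10 ≈ -5.46e+10 μg.

-5.46e+10 μg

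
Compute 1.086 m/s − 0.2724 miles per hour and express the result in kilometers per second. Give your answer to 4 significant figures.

1.086 m/s = 0.00108600 km/s and 0.2724 mph = 0.000121774 km/s.
0.00108600 − 0.000121774 ≈ 0.0009642 km/s.

0.0009642 km/s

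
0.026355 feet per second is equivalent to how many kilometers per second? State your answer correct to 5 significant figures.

8.0330e-6 kilometers per second

1 ft/s = 0.000304800 kilometers per second.
Thus 0.026355 × 0.000304800 ≈ 8.0330e-6 km/s.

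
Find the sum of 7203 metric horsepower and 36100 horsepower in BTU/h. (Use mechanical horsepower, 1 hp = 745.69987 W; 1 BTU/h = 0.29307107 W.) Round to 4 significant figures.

1.099 × 10^8 BTU per hour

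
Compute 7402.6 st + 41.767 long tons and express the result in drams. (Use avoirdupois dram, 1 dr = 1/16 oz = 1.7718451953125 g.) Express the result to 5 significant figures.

5.0482e+7 dr

7402.6 st = 2.65309e+7 dr and 41.767 long ton = 2.39509e+7 dr.
2.65309e+7 + 2.39509e+7 ≈ 5.0482e+7 dr.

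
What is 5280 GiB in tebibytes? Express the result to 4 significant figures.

5.156 tebibytes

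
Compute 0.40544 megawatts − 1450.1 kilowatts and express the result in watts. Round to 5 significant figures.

-1.0447e+6 W

0.40544 MW = 405440 W and 1450.1 kW = 1.45010e+6 W.
405440 − 1.45010e+6 ≈ -1.0447e+6 W.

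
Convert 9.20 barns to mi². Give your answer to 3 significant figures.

3.55 × 10^-34 square miles

1 barn = 3.86102 × 10^-35 mi².
Thus 9.20 × 3.86102 × 10^-35 ≈ 3.55 × 10^-34 mi².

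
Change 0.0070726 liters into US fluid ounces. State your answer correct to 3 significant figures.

0.239 US fluid ounces

1 L = 33.8140 US fl oz.
So 0.0070726 × 33.8140 ≈ 0.239 US fl oz.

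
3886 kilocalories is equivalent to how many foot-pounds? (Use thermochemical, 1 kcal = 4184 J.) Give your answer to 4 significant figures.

1.199 × 10^7 ft·lbf

1 kcal = 3085.96 ft·lbf.
Thus 3886 × 3085.96 ≈ 1.199 × 10^7 ft·lbf.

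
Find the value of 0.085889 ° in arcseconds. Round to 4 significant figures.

309.2 arcseconds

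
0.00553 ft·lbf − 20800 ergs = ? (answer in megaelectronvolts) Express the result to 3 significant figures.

3.38 × 10^10 MeV

0.00553 ft·lbf = 4.67968 × 10^10 MeV and 20800 erg = 1.29823 × 10^10 MeV.
4.67968 × 10^10 − 1.29823 × 10^10 ≈ 3.38 × 10^10 MeV.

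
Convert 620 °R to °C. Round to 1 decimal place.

71.3 °C

°R = (°C + 273.15) × 9/5.
Applying the formula gives 71.3 °C.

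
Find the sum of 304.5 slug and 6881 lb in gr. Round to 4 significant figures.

1.167 × 10^8 gr

304.5 slug = 6.85790 × 10^7 gr and 6881 lb = 4.81670 × 10^7 gr.
6.85790 × 10^7 + 4.81670 × 10^7 ≈ 1.167 × 10^8 gr.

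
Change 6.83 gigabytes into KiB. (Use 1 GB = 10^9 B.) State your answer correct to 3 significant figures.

6.67 × 10^6 kibibytes

1 GB = 976562.5 kibibytes.
So 6.83 × 976562.5 ≈ 6.67 × 10^6 KiB.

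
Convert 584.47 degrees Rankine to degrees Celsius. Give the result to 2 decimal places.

°R = (°C + 273.15) × 9/5.
Applying the formula gives 51.56 °C.

51.56 °C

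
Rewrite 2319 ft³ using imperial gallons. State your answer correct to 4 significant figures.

14440 imperial gallons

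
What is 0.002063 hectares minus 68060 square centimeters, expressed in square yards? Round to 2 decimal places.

0.002063 ha = 24.6733 yd² and 68060 cm² = 8.13991 yd².
24.6733 − 8.13991 ≈ 16.53 yd².

16.53 square yards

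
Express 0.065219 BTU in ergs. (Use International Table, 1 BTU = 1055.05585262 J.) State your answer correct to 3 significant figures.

1 British thermal unit = 1.05506 × 10^10 ergs.
0.065219 × 1.05506 × 10^10 ≈ 6.88 × 10^8 erg.

6.88 × 10^8 erg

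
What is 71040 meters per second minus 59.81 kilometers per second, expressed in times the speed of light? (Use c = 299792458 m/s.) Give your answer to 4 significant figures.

71040 m/s = 0.000236964 c and 59.81 km/s = 0.000199505 c.
0.000236964 − 0.000199505 ≈ 3.746 × 10^-5 c.

3.746 × 10^-5 c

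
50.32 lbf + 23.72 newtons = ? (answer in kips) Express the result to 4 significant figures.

0.05565 kips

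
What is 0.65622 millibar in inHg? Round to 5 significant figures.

0.019378 inHg

1 mbar = 0.0295300 inHg.
So 0.65622 × 0.0295300 ≈ 0.019378 inHg.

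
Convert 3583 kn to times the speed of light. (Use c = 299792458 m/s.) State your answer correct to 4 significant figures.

6.148e-6 c

1 kn = 1.71600e-9 c.
3583 × 1.71600e-9 ≈ 6.148e-6 c.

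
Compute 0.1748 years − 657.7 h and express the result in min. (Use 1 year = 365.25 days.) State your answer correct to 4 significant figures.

0.1748 yr = 91937.8 min and 657.7 h = 39462.0 min.
91937.8 − 39462.0 ≈ 52480 min.

52480 min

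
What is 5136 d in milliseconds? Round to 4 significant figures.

4.438e+11 ms

1 d = 8.64000e+7 ms.
Thus 5136 × 8.64000e+7 ≈ 4.438e+11 ms.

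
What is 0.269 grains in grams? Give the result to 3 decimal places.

0.017 grams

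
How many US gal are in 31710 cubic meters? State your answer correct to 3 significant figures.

1 cubic meter = 264.172 US gal.
Thus 31710 × 264.172 ≈ 8.38 × 10^6 US gal.

8.38 × 10^6 US gal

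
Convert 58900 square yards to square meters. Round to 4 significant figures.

49250 square meters

1 square yard = 0.836127 m².
58900 × 0.836127 ≈ 49250 m².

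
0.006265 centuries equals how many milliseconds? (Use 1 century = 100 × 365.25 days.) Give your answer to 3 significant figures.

1 century = 3.15576e+12 milliseconds.
So 0.006265 × 3.15576e+12 ≈ 1.98e+10 ms.

1.98e+10 ms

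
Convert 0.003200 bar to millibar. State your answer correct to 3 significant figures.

3.20 millibar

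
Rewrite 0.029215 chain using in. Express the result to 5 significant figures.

23.138 inches

1 chain = 792.000 inches.
0.029215 × 792.000 ≈ 23.138 in.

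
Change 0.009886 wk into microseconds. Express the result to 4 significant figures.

1 week = 6.04800 × 10^11 μs.
Thus 0.009886 × 6.04800 × 10^11 ≈ 5.979 × 10^9 μs.

5.979 × 10^9 microseconds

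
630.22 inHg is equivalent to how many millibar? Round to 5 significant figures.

21342 mbar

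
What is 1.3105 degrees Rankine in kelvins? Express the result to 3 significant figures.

0.728 kelvins

°R = K × 9/5.
Applying the formula gives 0.728 K.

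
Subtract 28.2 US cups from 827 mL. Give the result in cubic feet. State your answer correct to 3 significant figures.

-0.206 ft³

827 mL = 0.0292052 ft³ and 28.2 US cup = 0.235612 ft³.
0.0292052 − 0.235612 ≈ -0.206 ft³.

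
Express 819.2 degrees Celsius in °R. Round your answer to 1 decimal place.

1966.2 °R

°R = (°C + 273.15) × 9/5.
Applying the formula gives 1966.2 °R.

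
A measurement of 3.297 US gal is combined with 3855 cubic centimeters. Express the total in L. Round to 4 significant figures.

16.34 liters

3.297 US gal = 12.4805 L and 3855 cm³ = 3.85500 L.
12.4805 + 3.85500 ≈ 16.34 L.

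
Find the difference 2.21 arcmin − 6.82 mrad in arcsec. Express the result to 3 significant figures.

-1270 arcsec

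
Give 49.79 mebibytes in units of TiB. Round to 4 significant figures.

1 mebibyte = 9.53674 × 10^-7 TiB.
So 49.79 × 9.53674 × 10^-7 ≈ 4.748 × 10^-5 TiB.

4.748 × 10^-5 tebibytes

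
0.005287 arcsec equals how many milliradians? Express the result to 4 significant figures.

2.563e-5 milliradians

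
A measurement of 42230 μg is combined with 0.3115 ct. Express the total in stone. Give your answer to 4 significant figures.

1.646 × 10^-5 stone

42230 μg = 6.65009 × 10^-6 st and 0.3115 ct = 9.81057 × 10^-6 st.
6.65009 × 10^-6 + 9.81057 × 10^-6 ≈ 1.646 × 10^-5 st.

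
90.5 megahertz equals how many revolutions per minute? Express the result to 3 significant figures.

1 MHz = 6.00000 × 10^7 rpm.
90.5 × 6.00000 × 10^7 ≈ 5.43 × 10^9 rpm.

5.43 × 10^9 rpm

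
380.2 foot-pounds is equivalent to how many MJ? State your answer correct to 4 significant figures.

0.0005155 megajoules

1 foot-pound = 1.35582 × 10^-6 MJ.
Thus 380.2 × 1.35582 × 10^-6 ≈ 0.0005155 MJ.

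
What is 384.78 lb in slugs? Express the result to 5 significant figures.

1 lb = 0.0310810 slugs.
Then 384.78 × 0.0310810 ≈ 11.959 slug.

11.959 slugs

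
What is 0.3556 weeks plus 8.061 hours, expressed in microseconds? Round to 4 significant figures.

2.441 × 10^11 microseconds

0.3556 wk = 2.15067 × 10^11 μs and 8.061 h = 2.90196 × 10^10 μs.
2.15067 × 10^11 + 2.90196 × 10^10 ≈ 2.441 × 10^11 μs.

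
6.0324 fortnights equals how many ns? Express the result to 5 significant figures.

7.2968e+15 ns

1 fortnight = 1.20960e+15 ns.
6.0324 × 1.20960e+15 ≈ 7.2968e+15 ns.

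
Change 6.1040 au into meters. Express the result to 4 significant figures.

9.131 × 10^11 meters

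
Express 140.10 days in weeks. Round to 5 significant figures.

1 d = 0.142857 wk.
So 140.10 × 0.142857 ≈ 20.014 wk.

20.014 wk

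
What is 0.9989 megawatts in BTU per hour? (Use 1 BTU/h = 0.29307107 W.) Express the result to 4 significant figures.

3.408 × 10^6 BTU/h

1 megawatt = 3.41214 × 10^6 BTU per hour.
Thus 0.9989 × 3.41214 × 10^6 ≈ 3.408 × 10^6 BTU/h.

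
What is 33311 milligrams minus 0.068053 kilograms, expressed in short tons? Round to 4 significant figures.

33311 mg = 3.67191e-5 short ton and 0.068053 kg = 7.50156e-5 short ton.
3.67191e-5 − 7.50156e-5 ≈ -3.830e-5 short ton.

-3.830e-5 short ton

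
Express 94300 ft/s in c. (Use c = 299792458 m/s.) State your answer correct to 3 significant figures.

9.59 × 10^-5 times the speed of light

1 foot per second = 1.01670 × 10^-9 c.
94300 × 1.01670 × 10^-9 ≈ 9.59 × 10^-5 c.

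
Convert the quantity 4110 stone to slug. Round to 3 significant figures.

1 st = 0.435133 slug.
4110 × 0.435133 ≈ 1790 slug.

1790 slug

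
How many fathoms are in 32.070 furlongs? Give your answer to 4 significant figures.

1 furlong = 110.000 fathom.
So 32.070 × 110.000 ≈ 3528 fathom.

3528 fathoms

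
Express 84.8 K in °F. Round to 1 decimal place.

K = (°F + 459.67) × 5/9.
Applying the formula gives -307.0 °F.

-307.0 °F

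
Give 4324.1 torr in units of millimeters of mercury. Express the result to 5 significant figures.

4324.1 millimeters of mercury

1 torr = 1.00000 millimeters of mercury.
Then 4324.1 × 1.00000 ≈ 4324.1 mmHg.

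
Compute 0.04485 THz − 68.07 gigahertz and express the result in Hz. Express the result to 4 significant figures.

0.04485 THz = 4.48500 × 10^10 Hz and 68.07 GHz = 6.80700 × 10^10 Hz.
4.48500 × 10^10 − 6.80700 × 10^10 ≈ -2.322 × 10^10 Hz.

-2.322 × 10^10 Hz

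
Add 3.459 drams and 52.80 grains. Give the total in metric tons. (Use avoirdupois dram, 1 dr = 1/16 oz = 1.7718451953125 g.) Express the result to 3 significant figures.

9.55 × 10^-6 metric tons

3.459 dr = 6.12881 × 10^-6 t and 52.80 gr = 3.42138 × 10^-6 t.
6.12881 × 10^-6 + 3.42138 × 10^-6 ≈ 9.55 × 10^-6 t.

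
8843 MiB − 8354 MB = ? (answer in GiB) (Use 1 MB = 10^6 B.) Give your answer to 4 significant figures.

8843 MiB = 8.63574 GiB and 8354 MB = 7.78027 GiB.
8.63574 − 7.78027 ≈ 0.8555 GiB.

0.8555 gibibytes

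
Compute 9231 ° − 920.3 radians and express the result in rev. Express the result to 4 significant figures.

-120.8 rev

9231 ° = 25.6417 rev and 920.3 rad = 146.470 rev.
25.6417 − 146.470 ≈ -120.8 rev.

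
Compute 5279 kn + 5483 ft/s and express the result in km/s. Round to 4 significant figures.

4.387 km/s

5279 kn = 2.71575 km/s and 5483 ft/s = 1.67122 km/s.
2.71575 + 1.67122 ≈ 4.387 km/s.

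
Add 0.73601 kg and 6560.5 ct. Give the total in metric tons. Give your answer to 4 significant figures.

0.73601 kg = 0.000736010 t and 6560.5 ct = 0.00131210 t.
0.000736010 + 0.00131210 ≈ 0.002048 t.

0.002048 metric tons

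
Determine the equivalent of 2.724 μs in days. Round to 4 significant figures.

1 microsecond = 1.15741 × 10^-11 d.
Thus 2.724 × 1.15741 × 10^-11 ≈ 3.153 × 10^-11 d.

3.153 × 10^-11 d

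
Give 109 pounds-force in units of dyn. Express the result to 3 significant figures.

4.85e+7 dyn

1 lbf = 444822 dyn.
So 109 × 444822 ≈ 4.85e+7 dyn.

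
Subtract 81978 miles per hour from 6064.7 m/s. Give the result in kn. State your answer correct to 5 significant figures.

6064.7 m/s = 11788.8 kn and 81978 mph = 71236.9 kn.
11788.8 − 71236.9 ≈ -59448 kn.

-59448 knots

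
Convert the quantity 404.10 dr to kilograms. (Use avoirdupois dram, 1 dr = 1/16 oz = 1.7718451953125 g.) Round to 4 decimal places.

0.7160 kg

1 dram = 0.00177185 kg.
Thus 404.10 × 0.00177185 ≈ 0.7160 kg.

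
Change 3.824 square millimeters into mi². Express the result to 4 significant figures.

1.476 × 10^-12 mi²

1 square millimeter = 3.86102 × 10^-13 mi².
So 3.824 × 3.86102 × 10^-13 ≈ 1.476 × 10^-12 mi².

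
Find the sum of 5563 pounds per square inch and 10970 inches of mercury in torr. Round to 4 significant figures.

566300 torr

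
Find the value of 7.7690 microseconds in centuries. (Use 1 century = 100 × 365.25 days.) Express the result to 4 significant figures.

2.462e-15 century

1 microsecond = 3.16881e-16 century.
So 7.7690 × 3.16881e-16 ≈ 2.462e-15 century.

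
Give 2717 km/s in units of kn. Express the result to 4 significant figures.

1 km/s = 1943.84 knots.
2717 × 1943.84 ≈ 5.281 × 10^6 kn.

5.281 × 10^6 kn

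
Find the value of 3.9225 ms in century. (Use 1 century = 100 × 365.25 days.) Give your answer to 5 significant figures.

1.2430e-12 centuries

1 ms = 3.16881e-13 century.
So 3.9225 × 3.16881e-13 ≈ 1.2430e-12 century.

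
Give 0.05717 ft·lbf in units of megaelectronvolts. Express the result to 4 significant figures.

1 ft·lbf = 8.46235e+12 megaelectronvolts.
So 0.05717 × 8.46235e+12 ≈ 4.838e+11 MeV.

4.838e+11 MeV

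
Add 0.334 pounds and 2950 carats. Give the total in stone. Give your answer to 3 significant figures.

0.334 lb = 0.0238571 st and 2950 ct = 0.0929091 st.
0.0238571 + 0.0929091 ≈ 0.117 st.

0.117 st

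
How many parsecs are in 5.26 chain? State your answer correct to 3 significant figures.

1 chain = 6.51941 × 10^-16 pc.
5.26 × 6.51941 × 10^-16 ≈ 3.43 × 10^-15 pc.

3.43 × 10^-15 pc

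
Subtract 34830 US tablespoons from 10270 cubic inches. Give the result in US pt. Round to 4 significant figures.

10270 in³ = 355.671 US pt and 34830 US tbsp = 1088.44 US pt.
355.671 − 1088.44 ≈ -732.8 US pt.

-732.8 US pt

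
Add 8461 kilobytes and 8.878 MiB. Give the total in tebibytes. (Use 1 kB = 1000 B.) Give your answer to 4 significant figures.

8461 kB = 7.69523e-6 TiB and 8.878 MiB = 8.46672e-6 TiB.
7.69523e-6 + 8.46672e-6 ≈ 1.616e-5 TiB.

1.616e-5 tebibytes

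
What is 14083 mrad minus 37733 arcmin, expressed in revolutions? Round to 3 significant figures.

0.494 revolutions

14083 mrad = 2.24138 rev and 37733 arcmin = 1.74690 rev.
2.24138 − 1.74690 ≈ 0.494 rev.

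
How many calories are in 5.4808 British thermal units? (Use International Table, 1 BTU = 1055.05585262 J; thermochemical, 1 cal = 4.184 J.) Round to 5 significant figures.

1382.1 cal

1 BTU = 252.164 cal.
So 5.4808 × 252.164 ≈ 1382.1 cal.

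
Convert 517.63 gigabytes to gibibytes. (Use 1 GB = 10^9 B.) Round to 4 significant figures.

482.1 GiB

1 GB = 0.931323 GiB.
Thus 517.63 × 0.931323 ≈ 482.1 GiB.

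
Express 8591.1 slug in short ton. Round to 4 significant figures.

138.2 short tons

1 slug = 0.0160870 short tons.
So 8591.1 × 0.0160870 ≈ 138.2 short ton.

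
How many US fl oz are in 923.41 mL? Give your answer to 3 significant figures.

31.2 US fluid ounces

1 milliliter = 0.0338140 US fl oz.
923.41 × 0.0338140 ≈ 31.2 US fl oz.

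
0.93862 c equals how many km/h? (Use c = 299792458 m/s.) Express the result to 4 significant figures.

1.013 × 10^9 km/h

1 speed of light = 1.07925 × 10^9 km/h.
So 0.93862 × 1.07925 × 10^9 ≈ 1.013 × 10^9 km/h.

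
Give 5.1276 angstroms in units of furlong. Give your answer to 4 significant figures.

2.549e-12 furlong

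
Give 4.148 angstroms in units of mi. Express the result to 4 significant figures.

2.577 × 10^-13 mi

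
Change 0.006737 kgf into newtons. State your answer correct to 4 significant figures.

0.06607 N

1 kilogram-force = 9.80665 N.
0.006737 × 9.80665 ≈ 0.06607 N.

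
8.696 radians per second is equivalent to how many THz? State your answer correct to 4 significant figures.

1.384e-12 THz

1 rad/s = 1.59155e-13 terahertz.
8.696 × 1.59155e-13 ≈ 1.384e-12 THz.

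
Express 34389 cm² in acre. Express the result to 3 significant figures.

0.000850 acre

1 square centimeter = 2.47105 × 10^-8 acre.
Then 34389 × 2.47105 × 10^-8 ≈ 0.000850 acre.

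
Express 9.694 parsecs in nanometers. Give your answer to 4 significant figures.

2.991 × 10^26 nm

1 pc = 3.08568 × 10^25 nm.
9.694 × 3.08568 × 10^25 ≈ 2.991 × 10^26 nm.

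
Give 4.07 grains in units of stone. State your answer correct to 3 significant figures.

4.15 × 10^-5 st

1 grain = 1.02041 × 10^-5 stone.
So 4.07 × 1.02041 × 10^-5 ≈ 4.15 × 10^-5 st.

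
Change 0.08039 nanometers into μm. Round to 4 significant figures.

8.039e-5 micrometers

1 nanometer = 0.00100000 micrometers.
Then 0.08039 × 0.00100000 ≈ 8.039e-5 μm.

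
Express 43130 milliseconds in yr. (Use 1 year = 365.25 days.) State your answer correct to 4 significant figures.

1 ms = 3.16881 × 10^-11 years.
Then 43130 × 3.16881 × 10^-11 ≈ 1.367 × 10^-6 yr.

1.367 × 10^-6 yr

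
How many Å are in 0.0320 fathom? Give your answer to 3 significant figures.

5.85 × 10^8 angstroms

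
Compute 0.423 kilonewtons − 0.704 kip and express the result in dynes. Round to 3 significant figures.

-2.71 × 10^8 dynes

0.423 kN = 4.23000 × 10^7 dyn and 0.704 kip = 3.13155 × 10^8 dyn.
4.23000 × 10^7 − 3.13155 × 10^8 ≈ -2.71 × 10^8 dyn.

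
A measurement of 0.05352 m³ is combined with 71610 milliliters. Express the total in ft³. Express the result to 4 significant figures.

4.419 ft³

0.05352 m³ = 1.89004 ft³ and 71610 mL = 2.52888 ft³.
1.89004 + 2.52888 ≈ 4.419 ft³.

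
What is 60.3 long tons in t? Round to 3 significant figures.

1 long ton = 1.01605 t.
Then 60.3 × 1.01605 ≈ 61.3 t.

61.3 t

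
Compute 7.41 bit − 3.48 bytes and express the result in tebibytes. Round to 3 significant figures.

-2.32 × 10^-12 tebibytes

7.41 bit = 8.42419 × 10^-13 TiB and 3.48 B = 3.16504 × 10^-12 TiB.
8.42419 × 10^-13 − 3.16504 × 10^-12 ≈ -2.32 × 10^-12 TiB.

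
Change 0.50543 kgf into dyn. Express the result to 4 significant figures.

495700 dyn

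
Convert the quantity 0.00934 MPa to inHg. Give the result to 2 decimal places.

1 MPa = 295.300 inHg.
Thus 0.00934 × 295.300 ≈ 2.76 inHg.

2.76 inHg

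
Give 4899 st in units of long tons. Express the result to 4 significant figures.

1 stone = 0.00625000 long ton.
So 4899 × 0.00625000 ≈ 30.62 long ton.

30.62 long ton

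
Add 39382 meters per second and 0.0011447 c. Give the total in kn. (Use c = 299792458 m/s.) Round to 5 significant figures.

743630 kn

39382 m/s = 76552.5 kn and 0.0011447 c = 667074 kn.
76552.5 + 667074 ≈ 743630 kn.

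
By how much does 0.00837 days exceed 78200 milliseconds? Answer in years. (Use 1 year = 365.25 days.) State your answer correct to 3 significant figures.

0.00837 d = 2.29158 × 10^-5 yr and 78200 ms = 2.47801 × 10^-6 yr.
2.29158 × 10^-5 − 2.47801 × 10^-6 ≈ 2.04 × 10^-5 yr.

2.04 × 10^-5 years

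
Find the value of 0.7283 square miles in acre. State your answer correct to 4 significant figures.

466.1 acre

1 mi² = 640.000 acre.
Then 0.7283 × 640.000 ≈ 466.1 acre.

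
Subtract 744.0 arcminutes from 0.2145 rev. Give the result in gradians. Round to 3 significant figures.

72.0 grad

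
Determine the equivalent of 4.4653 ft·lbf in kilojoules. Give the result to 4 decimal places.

1 foot-pound = 0.00135582 kJ.
4.4653 × 0.00135582 ≈ 0.0061 kJ.

0.0061 kJ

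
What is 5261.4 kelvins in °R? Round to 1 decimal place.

°R = K × 9/5.
Applying the formula gives 9470.5 °R.

9470.5 degrees Rankine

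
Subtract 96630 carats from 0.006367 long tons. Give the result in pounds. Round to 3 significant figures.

0.006367 long ton = 14.2621 lb and 96630 ct = 42.6065 lb.
14.2621 − 42.6065 ≈ -28.3 lb.

-28.3 pounds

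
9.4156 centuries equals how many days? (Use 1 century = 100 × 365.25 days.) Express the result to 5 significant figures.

1 century = 36525.0 d.
So 9.4156 × 36525.0 ≈ 343900 d.

343900 days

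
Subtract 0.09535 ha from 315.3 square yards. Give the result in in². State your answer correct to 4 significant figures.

315.3 yd² = 408629 in² and 0.09535 ha = 1.47793e+6 in².
408629 − 1.47793e+6 ≈ -1.069e+6 in².

-1.069e+6 in²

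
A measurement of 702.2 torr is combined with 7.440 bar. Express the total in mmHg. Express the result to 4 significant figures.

702.2 torr = 702.200 mmHg and 7.440 bar = 5580.46 mmHg.
702.200 + 5580.46 ≈ 6283 mmHg.

6283 mmHg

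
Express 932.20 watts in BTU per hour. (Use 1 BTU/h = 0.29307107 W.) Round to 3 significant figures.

1 W = 3.41214 BTU/h.
So 932.20 × 3.41214 ≈ 3180 BTU/h.

3180 BTU per hour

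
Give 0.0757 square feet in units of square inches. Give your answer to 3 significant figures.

10.9 in²

1 square foot = 144.000 square inches.
Thus 0.0757 × 144.000 ≈ 10.9 in².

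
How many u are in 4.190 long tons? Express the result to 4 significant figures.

1 long ton = 6.11878 × 10^29 atomic mass units.
4.190 × 6.11878 × 10^29 ≈ 2.564 × 10^30 u.

2.564 × 10^30 atomic mass units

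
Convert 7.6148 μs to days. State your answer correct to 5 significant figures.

1 microsecond = 1.15741e-11 days.
Then 7.6148 × 1.15741e-11 ≈ 8.8134e-11 d.

8.8134e-11 d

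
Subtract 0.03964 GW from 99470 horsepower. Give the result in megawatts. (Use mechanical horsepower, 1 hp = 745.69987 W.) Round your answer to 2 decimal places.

34.53 megawatts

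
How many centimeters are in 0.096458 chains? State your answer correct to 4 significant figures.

1 chain = 2011.68 cm.
Thus 0.096458 × 2011.68 ≈ 194.0 cm.

194.0 cm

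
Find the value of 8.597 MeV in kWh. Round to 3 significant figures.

1 MeV = 4.45049 × 10^-20 kWh.
Thus 8.597 × 4.45049 × 10^-20 ≈ 3.83 × 10^-19 kWh.

3.83 × 10^-19 kWh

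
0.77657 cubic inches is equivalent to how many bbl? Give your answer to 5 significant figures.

8.0042 × 10^-5 oil barrels

1 cubic inch = 0.0001030715 bbl.
Then 0.77657 × 0.0001030715 ≈ 8.0042 × 10^-5 bbl.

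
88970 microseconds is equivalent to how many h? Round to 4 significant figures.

1 μs = 2.77778e-10 h.
So 88970 × 2.77778e-10 ≈ 2.471e-5 h.

2.471e-5 hours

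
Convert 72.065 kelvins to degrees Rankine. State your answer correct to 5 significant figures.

129.72 degrees Rankine

°R = K × 9/5.
Applying the formula gives 129.72 °R.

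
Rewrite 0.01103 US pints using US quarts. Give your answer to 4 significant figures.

0.005515 US qt

1 US pt = 0.500000 US quarts.
Then 0.01103 × 0.500000 ≈ 0.005515 US qt.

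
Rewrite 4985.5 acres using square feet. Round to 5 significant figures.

1 acre = 43560.0 ft².
Thus 4985.5 × 43560.0 ≈ 2.1717 × 10^8 ft².

2.1717 × 10^8 ft²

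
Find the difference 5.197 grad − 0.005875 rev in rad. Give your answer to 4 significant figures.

5.197 grad = 0.0816343 rad and 0.005875 rev = 0.0369137 rad.
0.0816343 − 0.0369137 ≈ 0.04472 rad.

0.04472 radians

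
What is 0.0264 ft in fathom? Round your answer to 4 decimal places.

1 ft = 0.166667 fathoms.
So 0.0264 × 0.166667 ≈ 0.0044 fathom.

0.0044 fathoms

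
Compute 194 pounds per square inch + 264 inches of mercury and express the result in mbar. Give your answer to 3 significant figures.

22300 millibar

194 psi = 13375.8 mbar and 264 inHg = 8940.07 mbar.
13375.8 + 8940.07 ≈ 22300 mbar.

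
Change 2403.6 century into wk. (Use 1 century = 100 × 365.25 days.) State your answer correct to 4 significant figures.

1.254e+7 wk

1 century = 5217.86 wk.
Then 2403.6 × 5217.86 ≈ 1.254e+7 wk.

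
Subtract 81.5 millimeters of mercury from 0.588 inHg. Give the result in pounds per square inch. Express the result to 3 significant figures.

-1.29 psi

0.588 inHg = 0.288799 psi and 81.5 mmHg = 1.57595 psi.
0.288799 − 1.57595 ≈ -1.29 psi.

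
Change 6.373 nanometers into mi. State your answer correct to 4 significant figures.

3.960 × 10^-12 mi

1 nm = 6.21371 × 10^-13 miles.
Then 6.373 × 6.21371 × 10^-13 ≈ 3.960 × 10^-12 mi.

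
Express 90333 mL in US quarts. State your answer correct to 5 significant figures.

1 milliliter = 0.00105669 US qt.
90333 × 0.00105669 ≈ 95.454 US qt.

95.454 US quarts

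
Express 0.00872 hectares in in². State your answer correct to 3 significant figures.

135000 in²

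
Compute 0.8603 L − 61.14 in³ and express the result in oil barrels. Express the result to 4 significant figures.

-0.0008907 bbl

0.8603 L = 0.00541112 bbl and 61.14 in³ = 0.00630179 bbl.
0.00541112 − 0.00630179 ≈ -0.0008907 bbl.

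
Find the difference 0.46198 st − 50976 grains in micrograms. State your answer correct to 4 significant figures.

0.46198 st = 2.93371e+9 μg and 50976 gr = 3.30319e+9 μg.
2.93371e+9 − 3.30319e+9 ≈ -3.695e+8 μg.

-3.695e+8 micrograms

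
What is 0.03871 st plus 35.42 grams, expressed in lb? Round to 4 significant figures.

0.6200 pounds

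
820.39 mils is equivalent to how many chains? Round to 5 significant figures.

0.0010358 chain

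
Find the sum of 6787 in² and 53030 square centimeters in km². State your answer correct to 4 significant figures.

6787 in² = 4.37870e-6 km² and 53030 cm² = 5.30300e-6 km².
4.37870e-6 + 5.30300e-6 ≈ 9.682e-6 km².

9.682e-6 square kilometers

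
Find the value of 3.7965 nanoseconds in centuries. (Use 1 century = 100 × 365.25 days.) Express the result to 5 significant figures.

1.2030e-18 century

1 ns = 3.16881e-19 centuries.
Then 3.7965 × 3.16881e-19 ≈ 1.2030e-18 century.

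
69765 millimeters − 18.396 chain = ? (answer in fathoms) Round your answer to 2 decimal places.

-164.21 fathoms

69765 mm = 38.1480 fathom and 18.396 chain = 202.356 fathom.
38.1480 − 202.356 ≈ -164.21 fathom.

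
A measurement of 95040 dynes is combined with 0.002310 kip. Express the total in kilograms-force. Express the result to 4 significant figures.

95040 dyn = 0.0969138 kgf and 0.002310 kip = 1.04780 kgf.
0.0969138 + 1.04780 ≈ 1.145 kgf.

1.145 kgf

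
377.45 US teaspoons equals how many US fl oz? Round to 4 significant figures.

1 US teaspoon = 0.166667 US fluid ounces.
Then 377.45 × 0.166667 ≈ 62.91 US fl oz.

62.91 US fl oz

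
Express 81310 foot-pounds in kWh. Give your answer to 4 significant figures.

1 ft·lbf = 3.76616 × 10^-7 kWh.
Thus 81310 × 3.76616 × 10^-7 ≈ 0.03062 kWh.

0.03062 kWh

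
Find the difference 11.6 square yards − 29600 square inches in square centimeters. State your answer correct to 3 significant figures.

11.6 yd² = 96990.8 cm² and 29600 in² = 190967 cm².
96990.8 − 190967 ≈ -94000 cm².

-94000 cm²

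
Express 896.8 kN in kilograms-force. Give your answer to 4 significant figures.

1 kilonewton = 101.972 kgf.
Then 896.8 × 101.972 ≈ 91450 kgf.

91450 kilograms-force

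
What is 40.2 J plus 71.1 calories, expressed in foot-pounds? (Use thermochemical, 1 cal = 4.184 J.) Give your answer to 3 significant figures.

249 ft·lbf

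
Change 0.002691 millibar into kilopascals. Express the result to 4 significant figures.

0.0002691 kPa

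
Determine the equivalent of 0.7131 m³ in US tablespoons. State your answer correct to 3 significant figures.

48200 US tablespoons

1 m³ = 67628.0 US tablespoons.
So 0.7131 × 67628.0 ≈ 48200 US tbsp.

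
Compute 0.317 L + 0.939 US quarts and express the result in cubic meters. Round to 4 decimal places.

0.317 L = 0.000317000 m³ and 0.939 US qt = 0.000888625 m³.
0.000317000 + 0.000888625 ≈ 0.0012 m³.

0.0012 m³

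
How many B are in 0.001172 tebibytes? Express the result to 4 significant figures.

1.289 × 10^9 B

1 TiB = 1.09951 × 10^12 B.
Thus 0.001172 × 1.09951 × 10^12 ≈ 1.289 × 10^9 B.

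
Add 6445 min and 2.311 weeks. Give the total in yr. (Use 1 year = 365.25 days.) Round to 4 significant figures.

6445 min = 0.0122538 yr and 2.311 wk = 0.0442902 yr.
0.0122538 + 0.0442902 ≈ 0.05654 yr.

0.05654 years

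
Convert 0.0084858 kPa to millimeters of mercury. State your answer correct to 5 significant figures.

1 kPa = 7.50062 mmHg.
So 0.0084858 × 7.50062 ≈ 0.063649 mmHg.

0.063649 millimeters of mercury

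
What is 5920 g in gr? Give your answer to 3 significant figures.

91400 gr

1 g = 15.4324 gr.
5920 × 15.4324 ≈ 91400 gr.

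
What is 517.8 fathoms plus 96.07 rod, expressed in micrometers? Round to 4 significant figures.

517.8 fathom = 9.46953e+8 μm and 96.07 rod = 4.83155e+8 μm.
9.46953e+8 + 4.83155e+8 ≈ 1.430e+9 μm.

1.430e+9 μm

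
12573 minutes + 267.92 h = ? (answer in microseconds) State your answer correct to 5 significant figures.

1.7189e+12 microseconds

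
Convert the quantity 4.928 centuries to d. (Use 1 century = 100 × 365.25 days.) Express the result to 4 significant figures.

1 century = 36525.0 days.
Thus 4.928 × 36525.0 ≈ 180000 d.

180000 days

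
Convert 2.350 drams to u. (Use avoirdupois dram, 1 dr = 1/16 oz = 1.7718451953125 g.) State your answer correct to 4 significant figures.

1 dram = 1.06703e+24 atomic mass units.
So 2.350 × 1.06703e+24 ≈ 2.508e+24 u.

2.508e+24 atomic mass units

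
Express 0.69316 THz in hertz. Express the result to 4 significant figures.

6.932 × 10^11 hertz

1 THz = 1.00000 × 10^12 hertz.
So 0.69316 × 1.00000 × 10^12 ≈ 6.932 × 10^11 Hz.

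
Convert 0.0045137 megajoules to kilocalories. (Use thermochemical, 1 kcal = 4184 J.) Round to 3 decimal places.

1 MJ = 239.006 kilocalories.
So 0.0045137 × 239.006 ≈ 1.079 kcal.

1.079 kcal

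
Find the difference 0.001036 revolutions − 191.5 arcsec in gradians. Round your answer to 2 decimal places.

0.001036 rev = 0.414400 grad and 191.5 arcsec = 0.0591049 grad.
0.414400 − 0.0591049 ≈ 0.36 grad.

0.36 grad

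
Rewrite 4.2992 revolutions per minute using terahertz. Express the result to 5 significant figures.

7.1653e-14 terahertz

1 rpm = 1.66667e-14 THz.
Thus 4.2992 × 1.66667e-14 ≈ 7.1653e-14 THz.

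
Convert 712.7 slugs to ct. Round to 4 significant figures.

1 slug = 72969.5 carats.
So 712.7 × 72969.5 ≈ 5.201e+7 ct.

5.201e+7 carats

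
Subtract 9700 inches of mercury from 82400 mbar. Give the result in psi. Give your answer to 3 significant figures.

-3570 pounds per square inch

82400 mbar = 1195.11 psi and 9700 inHg = 4764.20 psi.
1195.11 − 4764.20 ≈ -3570 psi.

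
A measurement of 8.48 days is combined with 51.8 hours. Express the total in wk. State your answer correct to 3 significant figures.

8.48 d = 1.21143 wk and 51.8 h = 0.308333 wk.
1.21143 + 0.308333 ≈ 1.52 wk.

1.52 weeks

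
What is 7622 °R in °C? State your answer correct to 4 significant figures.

°R = (°C + 273.15) × 9/5.
Applying the formula gives 3961 °C.

3961 °C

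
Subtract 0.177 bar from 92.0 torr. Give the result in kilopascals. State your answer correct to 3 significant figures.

-5.43 kilopascals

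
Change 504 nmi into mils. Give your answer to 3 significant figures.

1 nautical mile = 7.29134e+7 mil.
Thus 504 × 7.29134e+7 ≈ 3.67e+10 mil.

3.67e+10 mil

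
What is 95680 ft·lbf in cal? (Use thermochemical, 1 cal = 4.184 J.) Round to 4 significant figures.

31000 calories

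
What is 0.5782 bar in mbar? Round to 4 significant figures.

1 bar = 1000.00 mbar.
0.5782 × 1000.00 ≈ 578.2 mbar.

578.2 millibar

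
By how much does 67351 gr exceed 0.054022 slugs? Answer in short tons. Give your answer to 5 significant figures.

67351 gr = 0.00481079 short ton and 0.054022 slug = 0.000869053 short ton.
0.00481079 − 0.000869053 ≈ 0.0039417 short ton.

0.0039417 short tons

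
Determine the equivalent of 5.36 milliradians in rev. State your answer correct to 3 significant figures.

0.000853 revolutions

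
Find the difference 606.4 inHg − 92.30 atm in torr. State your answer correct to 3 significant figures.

606.4 inHg = 15402.6 torr and 92.30 atm = 70148.0 torr.
15402.6 − 70148.0 ≈ -54700 torr.

-54700 torr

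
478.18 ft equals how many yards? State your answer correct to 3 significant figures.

159 yd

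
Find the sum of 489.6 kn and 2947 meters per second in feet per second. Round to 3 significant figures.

10500 ft/s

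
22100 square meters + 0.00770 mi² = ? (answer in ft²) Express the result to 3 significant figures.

453000 ft²

22100 m² = 237882 ft² and 0.00770 mi² = 214664 ft².
237882 + 214664 ≈ 453000 ft².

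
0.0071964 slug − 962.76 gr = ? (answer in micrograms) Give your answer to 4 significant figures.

4.264 × 10^7 μg

0.0071964 slug = 1.05024 × 10^8 μg and 962.76 gr = 6.23858 × 10^7 μg.
1.05024 × 10^8 − 6.23858 × 10^7 ≈ 4.264 × 10^7 μg.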